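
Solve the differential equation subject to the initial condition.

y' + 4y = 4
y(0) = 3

General solution: y = 1 + Ce^(-4x)
Applying y(0) = 3: C = 3 - 1 = 2
Particular solution: y = 1 + 2e^(-4x)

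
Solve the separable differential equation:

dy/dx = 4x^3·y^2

Separating variables and integrating:
-1/y = x^4 + C

General solution: y^-1 = -x^4 + C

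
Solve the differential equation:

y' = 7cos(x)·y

Separating variables and integrating:
ln|y| = 7sin(x) + C

General solution: y = Ce^(7sin(x))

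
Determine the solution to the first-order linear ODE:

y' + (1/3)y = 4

Using integrating factor method:

General solution: y = 12 + Ce^(-x/3)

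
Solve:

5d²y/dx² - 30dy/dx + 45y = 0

Characteristic equation: 5r² - 30r + 45 = 0
Divide by 5: r² - 6r + 9 = 0
Factored: (r - 3)² = 0
Repeated root: r = 3
General solution: y = (C₁ + C₂x)e^(3x)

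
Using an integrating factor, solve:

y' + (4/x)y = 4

Using integrating factor method:

General solution: y = (4/5)x + Cx^(-4)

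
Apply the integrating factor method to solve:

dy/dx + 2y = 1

Using integrating factor method:

General solution: y = 1/2 + Ce^(-2x)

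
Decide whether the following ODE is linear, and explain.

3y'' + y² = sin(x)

Nonlinear (y² term)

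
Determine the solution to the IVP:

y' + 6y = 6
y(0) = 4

General solution: y = 1 + Ce^(-6x)
Applying y(0) = 4: C = 4 - 1 = 3
Particular solution: y = 1 + 3e^(-6x)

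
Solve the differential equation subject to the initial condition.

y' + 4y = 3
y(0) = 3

General solution: y = 3/4 + Ce^(-4x)
Applying y(0) = 3: C = 3 - 3/4 = 9/4
Particular solution: y = 3/4 + (9/4)e^(-4x)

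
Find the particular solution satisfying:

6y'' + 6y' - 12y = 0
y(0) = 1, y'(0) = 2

General solution: y = C₁e^x + C₂e^(-2x)
Applying ICs: C₁ = 4/3, C₂ = -1/3
Particular solution: y = (4/3)e^x - (1/3)e^(-2x)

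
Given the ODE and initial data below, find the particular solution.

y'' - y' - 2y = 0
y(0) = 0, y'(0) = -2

General solution: y = C₁e^(2x) + C₂e^(-x)
Applying ICs: C₁ = -2/3, C₂ = 2/3
Particular solution: y = -(2/3)e^(2x) + (2/3)e^(-x)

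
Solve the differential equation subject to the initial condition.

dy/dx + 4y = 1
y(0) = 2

General solution: y = 1/4 + Ce^(-4x)
Applying y(0) = 2: C = 2 - 1/4 = 7/4
Particular solution: y = 1/4 + (7/4)e^(-4x)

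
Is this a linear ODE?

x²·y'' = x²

Yes. Linear (y and its derivatives appear to the first power only, no products of y terms)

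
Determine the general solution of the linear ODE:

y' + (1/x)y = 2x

Using integrating factor method:

General solution: y = (2/3)x^2 + C/x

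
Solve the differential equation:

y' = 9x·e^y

Separating variables and integrating:
-e^(-y) = 9x²/2 + C

General solution: y = -ln(C - 9x²/2)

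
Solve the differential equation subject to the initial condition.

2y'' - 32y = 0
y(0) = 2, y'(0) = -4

General solution: y = C₁e^(4x) + C₂e^(-4x)
Applying ICs: C₁ = 1/2, C₂ = 3/2
Particular solution: y = (1/2)e^(4x) + (3/2)e^(-4x)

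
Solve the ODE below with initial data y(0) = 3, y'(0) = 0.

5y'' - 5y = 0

General solution: y = C₁e^x + C₂e^(-x)
Applying ICs: C₁ = 3/2, C₂ = 3/2
Particular solution: y = (3/2)e^x + (3/2)e^(-x)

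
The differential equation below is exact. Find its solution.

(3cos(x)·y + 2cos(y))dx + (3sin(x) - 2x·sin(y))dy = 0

Verify exactness: ∂M/∂y = ∂N/∂x ✓
Find F(x,y) such that ∂F/∂x = M, ∂F/∂y = N
Solution: 3sin(x)·y + 2x·cos(y) = C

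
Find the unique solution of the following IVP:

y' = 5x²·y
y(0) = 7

General solution: y = Ce^(5x³/3)
Applying IC y(0) = 7:
Particular solution: y = 7e^(5x³/3)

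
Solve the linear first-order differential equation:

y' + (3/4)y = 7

Using integrating factor method:

General solution: y = 28/3 + Ce^(-3x/4)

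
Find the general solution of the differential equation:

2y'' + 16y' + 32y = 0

Characteristic equation: 2r² + 16r + 32 = 0
Divide by 2: r² + 8r + 16 = 0
Factored: (r + 4)² = 0
Repeated root: r = -4
General solution: y = (C₁ + C₂x)e^(-4x)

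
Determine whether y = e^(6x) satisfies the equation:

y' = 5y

Verification:
y = e^(6x)
y' = 6e^(6x)
But 5y = 5e^(6x)
y' ≠ 5y — the derivative does not match

No, it is not a solution.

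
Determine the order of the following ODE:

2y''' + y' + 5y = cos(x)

The order is 3 (highest derivative is of order 3).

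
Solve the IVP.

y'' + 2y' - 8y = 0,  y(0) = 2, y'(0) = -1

General solution: y = C₁e^(2x) + C₂e^(-4x)
Applying ICs: C₁ = 7/6, C₂ = 5/6
Particular solution: y = (7/6)e^(2x) + (5/6)e^(-4x)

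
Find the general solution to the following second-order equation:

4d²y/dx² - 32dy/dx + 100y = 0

Characteristic equation: 4r² - 32r + 100 = 0
Divide by 4: r² - 8r + 25 = 0
Roots: r = 4 ± 3i (complex conjugates)
General solution: y = e^(4x)(C₁cos(3x) + C₂sin(3x))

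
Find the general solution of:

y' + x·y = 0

Using integrating factor method:

General solution: y = Ce^(-x^2/2)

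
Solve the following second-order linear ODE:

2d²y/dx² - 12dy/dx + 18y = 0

Characteristic equation: 2r² - 12r + 18 = 0
Divide by 2: r² - 6r + 9 = 0
Factored: (r - 3)² = 0
Repeated root: r = 3
General solution: y = (C₁ + C₂x)e^(3x)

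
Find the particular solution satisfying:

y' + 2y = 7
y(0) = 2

General solution: y = 7/2 + Ce^(-2x)
Applying y(0) = 2: C = 2 - 7/2 = -3/2
Particular solution: y = 7/2 - (3/2)e^(-2x)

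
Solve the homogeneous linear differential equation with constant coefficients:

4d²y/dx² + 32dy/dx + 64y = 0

Characteristic equation: 4r² + 32r + 64 = 0
Divide by 4: r² + 8r + 16 = 0
Factored: (r + 4)² = 0
Repeated root: r = -4
General solution: y = (C₁ + C₂x)e^(-4x)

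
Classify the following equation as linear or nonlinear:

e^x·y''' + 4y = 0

Linear (y and its derivatives appear to the first power only, no products of y terms)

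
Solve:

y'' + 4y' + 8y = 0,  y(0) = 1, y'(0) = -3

General solution: y = e^(-2x)(C₁cos(2x) + C₂sin(2x))
Complex roots r = -2 ± 2i
Applying ICs: C₁ = 1, C₂ = -1/2
Particular solution: y = e^(-2x)(cos(2x) - (1/2)sin(2x))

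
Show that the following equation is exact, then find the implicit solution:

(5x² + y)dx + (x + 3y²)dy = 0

Verify exactness: ∂M/∂y = ∂N/∂x ✓
Find F(x,y) such that ∂F/∂x = M, ∂F/∂y = N
Solution: 5x³/3 + xy + y³ = C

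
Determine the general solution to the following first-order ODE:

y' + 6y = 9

Using integrating factor method:

General solution: y = 3/2 + Ce^(-6x)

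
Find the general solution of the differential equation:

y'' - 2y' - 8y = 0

Characteristic equation: r² - 2r - 8 = 0
Roots: r = 4, -2 (distinct real)
General solution: y = C₁e^(4x) + C₂e^(-2x)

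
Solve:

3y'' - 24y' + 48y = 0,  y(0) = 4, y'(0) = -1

General solution: y = (C₁ + C₂x)e^(4x)
Repeated root r = 4
Applying ICs: C₁ = 4, C₂ = -17
Particular solution: y = (4 - 17x)e^(4x)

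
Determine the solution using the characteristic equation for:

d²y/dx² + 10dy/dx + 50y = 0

Characteristic equation: r² + 10r + 50 = 0
Roots: r = -5 ± 5i (complex conjugates)
General solution: y = e^(-5x)(C₁cos(5x) + C₂sin(5x))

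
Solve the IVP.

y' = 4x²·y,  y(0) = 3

General solution: y = Ce^(4x³/3)
Applying IC y(0) = 3:
Particular solution: y = 3e^(4x³/3)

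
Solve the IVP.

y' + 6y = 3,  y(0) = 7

General solution: y = 1/2 + Ce^(-6x)
Applying y(0) = 7: C = 7 - 1/2 = 13/2
Particular solution: y = 1/2 + (13/2)e^(-6x)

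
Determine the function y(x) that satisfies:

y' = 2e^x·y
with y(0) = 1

General solution: y = Ce^(2e^x)
Applying IC y(0) = 1:
Particular solution: y = e^(2(e^x - 1))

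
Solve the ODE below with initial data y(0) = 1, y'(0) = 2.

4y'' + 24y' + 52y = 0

General solution: y = e^(-3x)(C₁cos(2x) + C₂sin(2x))
Complex roots r = -3 ± 2i
Applying ICs: C₁ = 1, C₂ = 5/2
Particular solution: y = e^(-3x)(cos(2x) + (5/2)sin(2x))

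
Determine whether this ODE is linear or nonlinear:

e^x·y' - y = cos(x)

Linear (y and its derivatives appear to the first power only, no products of y terms)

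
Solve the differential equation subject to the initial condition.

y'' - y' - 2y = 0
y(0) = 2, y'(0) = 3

General solution: y = C₁e^(2x) + C₂e^(-x)
Applying ICs: C₁ = 5/3, C₂ = 1/3
Particular solution: y = (5/3)e^(2x) + (1/3)e^(-x)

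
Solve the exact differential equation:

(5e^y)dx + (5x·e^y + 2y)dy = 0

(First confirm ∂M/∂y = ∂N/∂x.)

Verify exactness: ∂M/∂y = ∂N/∂x ✓
Find F(x,y) such that ∂F/∂x = M, ∂F/∂y = N
Solution: 5x·e^y + y² = C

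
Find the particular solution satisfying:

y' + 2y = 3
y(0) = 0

General solution: y = 3/2 + Ce^(-2x)
Applying y(0) = 0: C = 0 - 3/2 = -3/2
Particular solution: y = 3/2 - (3/2)e^(-2x)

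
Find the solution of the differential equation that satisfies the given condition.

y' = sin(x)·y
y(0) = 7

General solution: y = Ce^(-cos(x))
Applying IC y(0) = 7:
Particular solution: y = 7e^(1-cos(x))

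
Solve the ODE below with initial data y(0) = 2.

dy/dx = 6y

General solution: y = Ce^(6x)
Applying IC y(0) = 2:
Particular solution: y = 2e^(6x)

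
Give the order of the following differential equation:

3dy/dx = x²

The order is 1 (highest derivative is of order 1).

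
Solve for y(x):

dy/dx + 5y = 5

Using integrating factor method:

General solution: y = 1 + Ce^(-5x)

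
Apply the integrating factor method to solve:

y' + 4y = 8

Using integrating factor method:

General solution: y = 2 + Ce^(-4x)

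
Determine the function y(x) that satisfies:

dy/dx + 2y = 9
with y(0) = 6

General solution: y = 9/2 + Ce^(-2x)
Applying y(0) = 6: C = 6 - 9/2 = 3/2
Particular solution: y = 9/2 + (3/2)e^(-2x)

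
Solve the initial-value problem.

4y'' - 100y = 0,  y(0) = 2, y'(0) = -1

General solution: y = C₁e^(5x) + C₂e^(-5x)
Applying ICs: C₁ = 9/10, C₂ = 11/10
Particular solution: y = (9/10)e^(5x) + (11/10)e^(-5x)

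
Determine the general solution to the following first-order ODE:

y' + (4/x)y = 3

Using integrating factor method:

General solution: y = (3/5)x + Cx^(-4)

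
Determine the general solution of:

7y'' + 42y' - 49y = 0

Characteristic equation: 7r² + 42r - 49 = 0
Divide by 7: r² + 6r - 7 = 0
Roots: r = 1, -7 (distinct real)
General solution: y = C₁e^x + C₂e^(-7x)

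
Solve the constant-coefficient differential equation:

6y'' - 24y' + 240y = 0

Characteristic equation: 6r² - 24r + 240 = 0
Divide by 6: r² - 4r + 40 = 0
Roots: r = 2 ± 6i (complex conjugates)
General solution: y = e^(2x)(C₁cos(6x) + C₂sin(6x))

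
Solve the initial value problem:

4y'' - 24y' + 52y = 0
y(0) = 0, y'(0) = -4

General solution: y = e^(3x)(C₁cos(2x) + C₂sin(2x))
Complex roots r = 3 ± 2i
Applying ICs: C₁ = 0, C₂ = -2
Particular solution: y = e^(3x)(-2sin(2x))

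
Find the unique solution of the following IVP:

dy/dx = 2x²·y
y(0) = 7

General solution: y = Ce^(2x³/3)
Applying IC y(0) = 7:
Particular solution: y = 7e^(2x³/3)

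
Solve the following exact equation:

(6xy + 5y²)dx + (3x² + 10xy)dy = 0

Verify exactness: ∂M/∂y = ∂N/∂x ✓
Find F(x,y) such that ∂F/∂x = M, ∂F/∂y = N
Solution: 3x²y + 5xy² = C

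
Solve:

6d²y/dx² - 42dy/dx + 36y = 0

Characteristic equation: 6r² - 42r + 36 = 0
Divide by 6: r² - 7r + 6 = 0
Roots: r = 1, 6 (distinct real)
General solution: y = C₁e^x + C₂e^(6x)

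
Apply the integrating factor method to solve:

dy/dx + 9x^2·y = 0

Using integrating factor method:

General solution: y = Ce^(-3x^3)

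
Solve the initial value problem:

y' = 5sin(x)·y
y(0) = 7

General solution: y = Ce^(-5cos(x))
Applying IC y(0) = 7:
Particular solution: y = 7e^(5(1-cos(x)))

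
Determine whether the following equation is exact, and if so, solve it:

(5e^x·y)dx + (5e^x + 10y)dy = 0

Verify exactness: ∂M/∂y = ∂N/∂x ✓
Find F(x,y) such that ∂F/∂x = M, ∂F/∂y = N
Solution: 5e^x·y + 5y² = C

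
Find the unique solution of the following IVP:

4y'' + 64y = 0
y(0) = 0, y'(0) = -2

General solution: y = C₁cos(4x) + C₂sin(4x)
Complex roots r = ±4i
Applying ICs: C₁ = 0, C₂ = -1/2
Particular solution: y = -(1/2)sin(4x)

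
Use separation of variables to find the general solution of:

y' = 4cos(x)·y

Separating variables and integrating:
ln|y| = 4sin(x) + C

General solution: y = Ce^(4sin(x))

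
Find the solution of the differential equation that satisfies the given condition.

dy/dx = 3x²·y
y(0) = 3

General solution: y = Ce^(x³)
Applying IC y(0) = 3:
Particular solution: y = 3e^(x³)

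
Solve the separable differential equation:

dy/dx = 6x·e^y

Separating variables and integrating:
-e^(-y) = 3x² + C

General solution: y = -ln(C - 3x²)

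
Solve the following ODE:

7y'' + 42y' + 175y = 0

Characteristic equation: 7r² + 42r + 175 = 0
Divide by 7: r² + 6r + 25 = 0
Roots: r = -3 ± 4i (complex conjugates)
General solution: y = e^(-3x)(C₁cos(4x) + C₂sin(4x))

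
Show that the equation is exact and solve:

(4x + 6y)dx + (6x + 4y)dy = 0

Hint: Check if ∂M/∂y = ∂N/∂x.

Verify exactness: ∂M/∂y = ∂N/∂x ✓
Find F(x,y) such that ∂F/∂x = M, ∂F/∂y = N
Solution: 2x² + 6xy + 2y² = C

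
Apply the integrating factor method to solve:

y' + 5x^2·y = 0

Using integrating factor method:

General solution: y = Ce^(-5x^3/3)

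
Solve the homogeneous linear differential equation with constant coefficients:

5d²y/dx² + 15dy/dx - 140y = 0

Characteristic equation: 5r² + 15r - 140 = 0
Divide by 5: r² + 3r - 28 = 0
Roots: r = 4, -7 (distinct real)
General solution: y = C₁e^(4x) + C₂e^(-7x)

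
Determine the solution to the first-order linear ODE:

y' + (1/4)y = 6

Using integrating factor method:

General solution: y = 24 + Ce^(-x/4)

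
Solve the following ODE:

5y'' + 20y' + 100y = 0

Characteristic equation: 5r² + 20r + 100 = 0
Divide by 5: r² + 4r + 20 = 0
Roots: r = -2 ± 4i (complex conjugates)
General solution: y = e^(-2x)(C₁cos(4x) + C₂sin(4x))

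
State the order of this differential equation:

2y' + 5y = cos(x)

The order is 1 (highest derivative is of order 1).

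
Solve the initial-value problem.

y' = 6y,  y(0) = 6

General solution: y = Ce^(6x)
Applying IC y(0) = 6:
Particular solution: y = 6e^(6x)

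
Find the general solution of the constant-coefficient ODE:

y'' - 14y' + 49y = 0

Characteristic equation: r² - 14r + 49 = 0
Factored: (r - 7)² = 0
Repeated root: r = 7
General solution: y = (C₁ + C₂x)e^(7x)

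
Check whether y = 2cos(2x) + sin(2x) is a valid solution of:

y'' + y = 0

Verification:
y'' = -8cos(2x) - 4sin(2x)
y'' + y ≠ 0 (frequency mismatch: got 4 instead of 1)

No, it is not a solution.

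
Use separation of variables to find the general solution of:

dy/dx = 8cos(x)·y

Separating variables and integrating:
ln|y| = 8sin(x) + C

General solution: y = Ce^(8sin(x))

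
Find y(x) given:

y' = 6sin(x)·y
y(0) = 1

General solution: y = Ce^(-6cos(x))
Applying IC y(0) = 1:
Particular solution: y = e^(6(1-cos(x)))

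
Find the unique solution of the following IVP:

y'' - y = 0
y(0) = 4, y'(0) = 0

General solution: y = C₁e^x + C₂e^(-x)
Applying ICs: C₁ = 2, C₂ = 2
Particular solution: y = 2e^x + 2e^(-x)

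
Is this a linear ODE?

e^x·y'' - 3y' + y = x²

Yes. Linear (y and its derivatives appear to the first power only, no products of y terms)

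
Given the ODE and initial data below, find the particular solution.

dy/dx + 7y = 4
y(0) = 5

General solution: y = 4/7 + Ce^(-7x)
Applying y(0) = 5: C = 5 - 4/7 = 31/7
Particular solution: y = 4/7 + (31/7)e^(-7x)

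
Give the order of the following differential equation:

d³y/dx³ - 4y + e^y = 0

The order is 3 (highest derivative is of order 3).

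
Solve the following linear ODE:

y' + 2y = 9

Using integrating factor method:

General solution: y = 9/2 + Ce^(-2x)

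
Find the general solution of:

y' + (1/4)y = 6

Using integrating factor method:

General solution: y = 24 + Ce^(-x/4)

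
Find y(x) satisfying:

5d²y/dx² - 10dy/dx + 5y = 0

Characteristic equation: 5r² - 10r + 5 = 0
Divide by 5: r² - 2r + 1 = 0
Factored: (r - 1)² = 0
Repeated root: r = 1
General solution: y = (C₁ + C₂x)e^x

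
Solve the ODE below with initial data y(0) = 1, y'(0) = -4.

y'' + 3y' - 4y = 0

General solution: y = C₁e^x + C₂e^(-4x)
Applying ICs: C₁ = 0, C₂ = 1
Particular solution: y = e^(-4x)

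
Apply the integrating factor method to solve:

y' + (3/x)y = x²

Using integrating factor method:

General solution: y = (1/6)x^3 + Cx^(-3)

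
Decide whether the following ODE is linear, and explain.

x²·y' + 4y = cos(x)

Linear (y and its derivatives appear to the first power only, no products of y terms)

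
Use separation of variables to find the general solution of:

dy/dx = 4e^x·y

Separating variables and integrating:
ln|y| = 4e^x + C

General solution: y = Ce^(4e^x)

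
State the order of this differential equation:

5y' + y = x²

The order is 1 (highest derivative is of order 1).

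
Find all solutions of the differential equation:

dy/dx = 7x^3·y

Separating variables and integrating:
ln|y| = 7x^4/4 + C

General solution: y = Ce^(7x^4/4)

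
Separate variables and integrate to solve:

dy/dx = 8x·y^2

Separating variables and integrating:
-1/y = 4x^2 + C

General solution: y^-1 = -4x^2 + C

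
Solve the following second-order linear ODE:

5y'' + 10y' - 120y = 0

Characteristic equation: 5r² + 10r - 120 = 0
Divide by 5: r² + 2r - 24 = 0
Roots: r = 4, -6 (distinct real)
General solution: y = C₁e^(4x) + C₂e^(-6x)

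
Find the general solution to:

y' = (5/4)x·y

Separating variables and integrating:
ln|y| = 5x^2/8 + C

General solution: y = Ce^(5x^2/8)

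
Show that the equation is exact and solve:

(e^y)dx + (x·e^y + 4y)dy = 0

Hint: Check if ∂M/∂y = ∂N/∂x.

Verify exactness: ∂M/∂y = ∂N/∂x ✓
Find F(x,y) such that ∂F/∂x = M, ∂F/∂y = N
Solution: x·e^y + 2y² = C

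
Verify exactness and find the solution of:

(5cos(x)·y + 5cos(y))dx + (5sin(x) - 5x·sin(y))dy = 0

Verify exactness: ∂M/∂y = ∂N/∂x ✓
Find F(x,y) such that ∂F/∂x = M, ∂F/∂y = N
Solution: 5sin(x)·y + 5x·cos(y) = C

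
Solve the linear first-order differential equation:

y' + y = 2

Using integrating factor method:

General solution: y = 2 + Ce^(-x)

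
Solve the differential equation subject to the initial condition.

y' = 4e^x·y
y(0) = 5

General solution: y = Ce^(4e^x)
Applying IC y(0) = 5:
Particular solution: y = 5e^(4(e^x - 1))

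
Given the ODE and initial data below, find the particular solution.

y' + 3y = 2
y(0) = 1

General solution: y = 2/3 + Ce^(-3x)
Applying y(0) = 1: C = 1 - 2/3 = 1/3
Particular solution: y = 2/3 + (1/3)e^(-3x)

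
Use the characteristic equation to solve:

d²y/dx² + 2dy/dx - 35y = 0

Characteristic equation: r² + 2r - 35 = 0
Roots: r = 5, -7 (distinct real)
General solution: y = C₁e^(5x) + C₂e^(-7x)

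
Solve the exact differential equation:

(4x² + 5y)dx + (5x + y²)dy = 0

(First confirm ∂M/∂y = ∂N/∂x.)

Verify exactness: ∂M/∂y = ∂N/∂x ✓
Find F(x,y) such that ∂F/∂x = M, ∂F/∂y = N
Solution: 4x³/3 + 5xy + y³/3 = C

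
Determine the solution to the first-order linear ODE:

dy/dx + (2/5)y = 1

Using integrating factor method:

General solution: y = 5/2 + Ce^(-2x/5)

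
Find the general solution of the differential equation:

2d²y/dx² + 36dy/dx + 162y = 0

Characteristic equation: 2r² + 36r + 162 = 0
Divide by 2: r² + 18r + 81 = 0
Factored: (r + 9)² = 0
Repeated root: r = -9
General solution: y = (C₁ + C₂x)e^(-9x)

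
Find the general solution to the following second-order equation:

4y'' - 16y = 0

Characteristic equation: 4r² - 16 = 0
Divide by 4: r² - 4 = 0
Roots: r = 2, -2 (distinct real)
General solution: y = C₁e^(2x) + C₂e^(-2x)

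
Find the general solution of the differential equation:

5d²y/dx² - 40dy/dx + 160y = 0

Characteristic equation: 5r² - 40r + 160 = 0
Divide by 5: r² - 8r + 32 = 0
Roots: r = 4 ± 4i (complex conjugates)
General solution: y = e^(4x)(C₁cos(4x) + C₂sin(4x))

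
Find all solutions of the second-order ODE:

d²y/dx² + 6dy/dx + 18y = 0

Characteristic equation: r² + 6r + 18 = 0
Roots: r = -3 ± 3i (complex conjugates)
General solution: y = e^(-3x)(C₁cos(3x) + C₂sin(3x))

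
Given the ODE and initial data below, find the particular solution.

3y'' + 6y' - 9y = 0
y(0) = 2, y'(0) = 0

General solution: y = C₁e^x + C₂e^(-3x)
Applying ICs: C₁ = 3/2, C₂ = 1/2
Particular solution: y = (3/2)e^x + (1/2)e^(-3x)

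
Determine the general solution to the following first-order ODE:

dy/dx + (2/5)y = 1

Using integrating factor method:

General solution: y = 5/2 + Ce^(-2x/5)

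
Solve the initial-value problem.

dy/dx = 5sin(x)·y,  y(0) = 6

General solution: y = Ce^(-5cos(x))
Applying IC y(0) = 6:
Particular solution: y = 6e^(5(1-cos(x)))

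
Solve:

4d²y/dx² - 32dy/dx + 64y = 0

Characteristic equation: 4r² - 32r + 64 = 0
Divide by 4: r² - 8r + 16 = 0
Factored: (r - 4)² = 0
Repeated root: r = 4
General solution: y = (C₁ + C₂x)e^(4x)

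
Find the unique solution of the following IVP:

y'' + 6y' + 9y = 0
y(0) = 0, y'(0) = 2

General solution: y = (C₁ + C₂x)e^(-3x)
Repeated root r = -3
Applying ICs: C₁ = 0, C₂ = 2
Particular solution: y = 2xe^(-3x)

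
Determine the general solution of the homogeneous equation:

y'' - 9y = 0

Characteristic equation: r² - 9 = 0
Roots: r = 3, -3 (distinct real)
General solution: y = C₁e^(3x) + C₂e^(-3x)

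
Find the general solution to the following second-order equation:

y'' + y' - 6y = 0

Characteristic equation: r² + r - 6 = 0
Roots: r = 2, -3 (distinct real)
General solution: y = C₁e^(2x) + C₂e^(-3x)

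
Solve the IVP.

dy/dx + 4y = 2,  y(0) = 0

General solution: y = 1/2 + Ce^(-4x)
Applying y(0) = 0: C = 0 - 1/2 = -1/2
Particular solution: y = 1/2 - (1/2)e^(-4x)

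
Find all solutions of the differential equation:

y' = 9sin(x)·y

Separating variables and integrating:
ln|y| = -9cos(x) + C

General solution: y = Ce^(-9cos(x))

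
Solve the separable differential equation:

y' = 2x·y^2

Separating variables and integrating:
-1/y = x^2 + C

General solution: y^-1 = -x^2 + C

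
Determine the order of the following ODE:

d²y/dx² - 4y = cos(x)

The order is 2 (highest derivative is of order 2).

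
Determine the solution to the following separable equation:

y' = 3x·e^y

Separating variables and integrating:
-e^(-y) = 3x²/2 + C

General solution: y = -ln(C - 3x²/2)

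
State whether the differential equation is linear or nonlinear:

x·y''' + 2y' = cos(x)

Linear (y and its derivatives appear to the first power only, no products of y terms)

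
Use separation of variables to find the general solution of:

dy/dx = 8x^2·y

Separating variables and integrating:
ln|y| = 8x^3/3 + C

General solution: y = Ce^(8x^3/3)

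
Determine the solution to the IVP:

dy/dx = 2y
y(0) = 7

General solution: y = Ce^(2x)
Applying IC y(0) = 7:
Particular solution: y = 7e^(2x)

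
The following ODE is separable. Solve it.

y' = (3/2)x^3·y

Separating variables and integrating:
ln|y| = 3x^4/8 + C

General solution: y = Ce^(3x^4/8)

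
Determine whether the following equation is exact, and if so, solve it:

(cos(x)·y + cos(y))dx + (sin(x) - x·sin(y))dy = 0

Verify exactness: ∂M/∂y = ∂N/∂x ✓
Find F(x,y) such that ∂F/∂x = M, ∂F/∂y = N
Solution: sin(x)·y + x·cos(y) = C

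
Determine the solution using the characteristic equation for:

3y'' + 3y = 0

Characteristic equation: 3r² + 3 = 0
Divide by 3: r² + 1 = 0
Roots: r = ±i (complex conjugates)
General solution: y = C₁cos(x) + C₂sin(x)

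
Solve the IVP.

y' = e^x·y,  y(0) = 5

General solution: y = Ce^(e^x)
Applying IC y(0) = 5:
Particular solution: y = 5e^(e^x - 1)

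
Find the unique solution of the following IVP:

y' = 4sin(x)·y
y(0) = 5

General solution: y = Ce^(-4cos(x))
Applying IC y(0) = 5:
Particular solution: y = 5e^(4(1-cos(x)))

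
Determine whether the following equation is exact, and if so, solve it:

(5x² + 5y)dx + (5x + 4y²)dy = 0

Verify exactness: ∂M/∂y = ∂N/∂x ✓
Find F(x,y) such that ∂F/∂x = M, ∂F/∂y = N
Solution: 5x³/3 + 5xy + 4y³/3 = C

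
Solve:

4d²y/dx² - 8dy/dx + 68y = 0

Characteristic equation: 4r² - 8r + 68 = 0
Divide by 4: r² - 2r + 17 = 0
Roots: r = 1 ± 4i (complex conjugates)
General solution: y = e^x(C₁cos(4x) + C₂sin(4x))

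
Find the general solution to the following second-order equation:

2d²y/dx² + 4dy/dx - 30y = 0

Characteristic equation: 2r² + 4r - 30 = 0
Divide by 2: r² + 2r - 15 = 0
Roots: r = 3, -5 (distinct real)
General solution: y = C₁e^(3x) + C₂e^(-5x)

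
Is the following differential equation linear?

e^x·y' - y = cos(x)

Yes. Linear (y and its derivatives appear to the first power only, no products of y terms)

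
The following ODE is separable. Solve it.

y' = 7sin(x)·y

Separating variables and integrating:
ln|y| = -7cos(x) + C

General solution: y = Ce^(-7cos(x))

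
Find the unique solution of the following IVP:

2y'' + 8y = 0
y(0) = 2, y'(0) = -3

General solution: y = C₁cos(2x) + C₂sin(2x)
Complex roots r = ±2i
Applying ICs: C₁ = 2, C₂ = -3/2
Particular solution: y = 2cos(2x) - (3/2)sin(2x)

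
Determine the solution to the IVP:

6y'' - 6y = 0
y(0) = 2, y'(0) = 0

General solution: y = C₁e^x + C₂e^(-x)
Applying ICs: C₁ = 1, C₂ = 1
Particular solution: y = e^x + e^(-x)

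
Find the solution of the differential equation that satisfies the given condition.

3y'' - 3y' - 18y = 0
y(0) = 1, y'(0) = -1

General solution: y = C₁e^(3x) + C₂e^(-2x)
Applying ICs: C₁ = 1/5, C₂ = 4/5
Particular solution: y = (1/5)e^(3x) + (4/5)e^(-2x)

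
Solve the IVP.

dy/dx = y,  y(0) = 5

General solution: y = Ce^x
Applying IC y(0) = 5:
Particular solution: y = 5e^x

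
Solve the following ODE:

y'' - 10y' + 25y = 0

Characteristic equation: r² - 10r + 25 = 0
Factored: (r - 5)² = 0
Repeated root: r = 5
General solution: y = (C₁ + C₂x)e^(5x)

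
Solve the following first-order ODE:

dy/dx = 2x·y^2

Separating variables and integrating:
-1/y = x^2 + C

General solution: y^-1 = -x^2 + C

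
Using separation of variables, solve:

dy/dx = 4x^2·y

Separating variables and integrating:
ln|y| = 4x^3/3 + C

General solution: y = Ce^(4x^3/3)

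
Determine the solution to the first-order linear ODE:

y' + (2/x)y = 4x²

Using integrating factor method:

General solution: y = (4/5)x^3 + Cx^(-2)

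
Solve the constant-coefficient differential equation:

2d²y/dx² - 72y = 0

Characteristic equation: 2r² - 72 = 0
Divide by 2: r² - 36 = 0
Roots: r = 6, -6 (distinct real)
General solution: y = C₁e^(6x) + C₂e^(-6x)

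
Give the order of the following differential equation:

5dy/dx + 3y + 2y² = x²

The order is 1 (highest derivative is of order 1).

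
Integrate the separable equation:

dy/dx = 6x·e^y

Separating variables and integrating:
-e^(-y) = 3x² + C

General solution: y = -ln(C - 3x²)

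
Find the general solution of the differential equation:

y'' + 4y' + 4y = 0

Characteristic equation: r² + 4r + 4 = 0
Factored: (r + 2)² = 0
Repeated root: r = -2
General solution: y = (C₁ + C₂x)e^(-2x)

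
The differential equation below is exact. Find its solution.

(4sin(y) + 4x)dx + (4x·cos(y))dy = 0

Verify exactness: ∂M/∂y = ∂N/∂x ✓
Find F(x,y) such that ∂F/∂x = M, ∂F/∂y = N
Solution: 4x·sin(y) + 2x² = C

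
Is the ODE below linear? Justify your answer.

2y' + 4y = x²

Yes. Linear (y and its derivatives appear to the first power only, no products of y terms)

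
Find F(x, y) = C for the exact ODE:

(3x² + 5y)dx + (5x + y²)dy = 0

Verify exactness: ∂M/∂y = ∂N/∂x ✓
Find F(x,y) such that ∂F/∂x = M, ∂F/∂y = N
Solution: x³ + 5xy + y³/3 = C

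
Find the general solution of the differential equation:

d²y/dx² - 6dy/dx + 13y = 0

Characteristic equation: r² - 6r + 13 = 0
Roots: r = 3 ± 2i (complex conjugates)
General solution: y = e^(3x)(C₁cos(2x) + C₂sin(2x))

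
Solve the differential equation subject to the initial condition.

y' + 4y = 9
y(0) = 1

General solution: y = 9/4 + Ce^(-4x)
Applying y(0) = 1: C = 1 - 9/4 = -5/4
Particular solution: y = 9/4 - (5/4)e^(-4x)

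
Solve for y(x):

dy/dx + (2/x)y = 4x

Using integrating factor method:

General solution: y = x^2 + Cx^(-2)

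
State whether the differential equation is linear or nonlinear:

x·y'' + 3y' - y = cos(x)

Linear (y and its derivatives appear to the first power only, no products of y terms)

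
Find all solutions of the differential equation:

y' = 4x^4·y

Separating variables and integrating:
ln|y| = 4x^5/5 + C

General solution: y = Ce^(4x^5/5)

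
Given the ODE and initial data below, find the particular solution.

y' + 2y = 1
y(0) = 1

General solution: y = 1/2 + Ce^(-2x)
Applying y(0) = 1: C = 1 - 1/2 = 1/2
Particular solution: y = 1/2 + (1/2)e^(-2x)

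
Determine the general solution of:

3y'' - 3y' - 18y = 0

Characteristic equation: 3r² - 3r - 18 = 0
Divide by 3: r² - r - 6 = 0
Roots: r = 3, -2 (distinct real)
General solution: y = C₁e^(3x) + C₂e^(-2x)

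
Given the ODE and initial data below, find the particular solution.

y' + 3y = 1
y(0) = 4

General solution: y = 1/3 + Ce^(-3x)
Applying y(0) = 4: C = 4 - 1/3 = 11/3
Particular solution: y = 1/3 + (11/3)e^(-3x)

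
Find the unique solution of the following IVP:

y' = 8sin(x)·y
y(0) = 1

General solution: y = Ce^(-8cos(x))
Applying IC y(0) = 1:
Particular solution: y = e^(8(1-cos(x)))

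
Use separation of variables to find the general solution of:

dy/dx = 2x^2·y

Separating variables and integrating:
ln|y| = 2x^3/3 + C

General solution: y = Ce^(2x^3/3)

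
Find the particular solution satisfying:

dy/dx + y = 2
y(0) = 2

General solution: y = 2 + Ce^(-x)
Applying y(0) = 2: C = 2 - 2 = 0
Particular solution: y = 2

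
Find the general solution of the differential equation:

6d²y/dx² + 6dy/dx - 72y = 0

Characteristic equation: 6r² + 6r - 72 = 0
Divide by 6: r² + r - 12 = 0
Roots: r = 3, -4 (distinct real)
General solution: y = C₁e^(3x) + C₂e^(-4x)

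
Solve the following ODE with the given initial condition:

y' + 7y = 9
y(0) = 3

General solution: y = 9/7 + Ce^(-7x)
Applying y(0) = 3: C = 3 - 9/7 = 12/7
Particular solution: y = 9/7 + (12/7)e^(-7x)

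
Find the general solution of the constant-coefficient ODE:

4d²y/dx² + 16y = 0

Characteristic equation: 4r² + 16 = 0
Divide by 4: r² + 4 = 0
Roots: r = ±2i (complex conjugates)
General solution: y = C₁cos(2x) + C₂sin(2x)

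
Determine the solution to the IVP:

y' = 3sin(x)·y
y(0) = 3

General solution: y = Ce^(-3cos(x))
Applying IC y(0) = 3:
Particular solution: y = 3e^(3(1-cos(x)))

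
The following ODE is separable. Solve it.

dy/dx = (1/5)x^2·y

Separating variables and integrating:
ln|y| = x^3/15 + C

General solution: y = Ce^(x^3/15)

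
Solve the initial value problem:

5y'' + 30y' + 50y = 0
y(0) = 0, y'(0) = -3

General solution: y = e^(-3x)(C₁cos(x) + C₂sin(x))
Complex roots r = -3 ± i
Applying ICs: C₁ = 0, C₂ = -3
Particular solution: y = e^(-3x)(-3sin(x))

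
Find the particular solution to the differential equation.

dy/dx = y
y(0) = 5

General solution: y = Ce^x
Applying IC y(0) = 5:
Particular solution: y = 5e^x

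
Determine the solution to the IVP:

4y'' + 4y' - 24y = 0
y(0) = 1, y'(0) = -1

General solution: y = C₁e^(2x) + C₂e^(-3x)
Applying ICs: C₁ = 2/5, C₂ = 3/5
Particular solution: y = (2/5)e^(2x) + (3/5)e^(-3x)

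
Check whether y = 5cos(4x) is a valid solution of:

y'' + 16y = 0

Verification:
y'' = -80cos(4x)
y'' + 16y = 0 ✓

Yes, it is a solution.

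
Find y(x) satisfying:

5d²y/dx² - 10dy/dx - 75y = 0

Characteristic equation: 5r² - 10r - 75 = 0
Divide by 5: r² - 2r - 15 = 0
Roots: r = 5, -3 (distinct real)
General solution: y = C₁e^(5x) + C₂e^(-3x)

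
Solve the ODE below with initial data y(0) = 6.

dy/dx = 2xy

General solution: y = Ce^(x²)
Applying IC y(0) = 6:
Particular solution: y = 6e^(x²)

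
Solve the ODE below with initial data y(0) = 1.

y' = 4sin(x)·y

General solution: y = Ce^(-4cos(x))
Applying IC y(0) = 1:
Particular solution: y = e^(4(1-cos(x)))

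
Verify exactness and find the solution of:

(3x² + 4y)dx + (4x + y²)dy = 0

Verify exactness: ∂M/∂y = ∂N/∂x ✓
Find F(x,y) such that ∂F/∂x = M, ∂F/∂y = N
Solution: x³ + 4xy + y³/3 = C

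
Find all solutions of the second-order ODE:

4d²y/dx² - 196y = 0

Characteristic equation: 4r² - 196 = 0
Divide by 4: r² - 49 = 0
Roots: r = 7, -7 (distinct real)
General solution: y = C₁e^(7x) + C₂e^(-7x)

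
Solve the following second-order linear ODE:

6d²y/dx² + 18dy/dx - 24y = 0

Characteristic equation: 6r² + 18r - 24 = 0
Divide by 6: r² + 3r - 4 = 0
Roots: r = 1, -4 (distinct real)
General solution: y = C₁e^x + C₂e^(-4x)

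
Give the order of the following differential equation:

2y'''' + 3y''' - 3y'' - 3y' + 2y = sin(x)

The order is 4 (highest derivative is of order 4).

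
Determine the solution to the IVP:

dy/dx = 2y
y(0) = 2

General solution: y = Ce^(2x)
Applying IC y(0) = 2:
Particular solution: y = 2e^(2x)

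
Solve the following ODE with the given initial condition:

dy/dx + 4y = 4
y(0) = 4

General solution: y = 1 + Ce^(-4x)
Applying y(0) = 4: C = 4 - 1 = 3
Particular solution: y = 1 + 3e^(-4x)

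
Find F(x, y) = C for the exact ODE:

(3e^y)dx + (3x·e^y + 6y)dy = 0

Verify exactness: ∂M/∂y = ∂N/∂x ✓
Find F(x,y) such that ∂F/∂x = M, ∂F/∂y = N
Solution: 3x·e^y + 3y² = C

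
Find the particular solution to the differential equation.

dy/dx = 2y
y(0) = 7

General solution: y = Ce^(2x)
Applying IC y(0) = 7:
Particular solution: y = 7e^(2x)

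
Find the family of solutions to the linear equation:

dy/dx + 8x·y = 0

Using integrating factor method:

General solution: y = Ce^(-4x^2)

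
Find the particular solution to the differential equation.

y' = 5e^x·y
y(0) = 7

General solution: y = Ce^(5e^x)
Applying IC y(0) = 7:
Particular solution: y = 7e^(5(e^x - 1))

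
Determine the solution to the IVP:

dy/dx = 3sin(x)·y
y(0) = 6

General solution: y = Ce^(-3cos(x))
Applying IC y(0) = 6:
Particular solution: y = 6e^(3(1-cos(x)))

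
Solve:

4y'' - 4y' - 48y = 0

Characteristic equation: 4r² - 4r - 48 = 0
Divide by 4: r² - r - 12 = 0
Roots: r = 4, -3 (distinct real)
General solution: y = C₁e^(4x) + C₂e^(-3x)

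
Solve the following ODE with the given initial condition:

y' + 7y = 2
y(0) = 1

General solution: y = 2/7 + Ce^(-7x)
Applying y(0) = 1: C = 1 - 2/7 = 5/7
Particular solution: y = 2/7 + (5/7)e^(-7x)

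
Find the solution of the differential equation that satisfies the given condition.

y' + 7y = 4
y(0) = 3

General solution: y = 4/7 + Ce^(-7x)
Applying y(0) = 3: C = 3 - 4/7 = 17/7
Particular solution: y = 4/7 + (17/7)e^(-7x)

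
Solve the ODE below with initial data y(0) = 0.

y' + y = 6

General solution: y = 6 + Ce^(-x)
Applying y(0) = 0: C = 0 - 6 = -6
Particular solution: y = 6 - 6e^(-x)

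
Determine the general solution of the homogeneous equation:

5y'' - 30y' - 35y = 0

Characteristic equation: 5r² - 30r - 35 = 0
Divide by 5: r² - 6r - 7 = 0
Roots: r = 7, -1 (distinct real)
General solution: y = C₁e^(7x) + C₂e^(-x)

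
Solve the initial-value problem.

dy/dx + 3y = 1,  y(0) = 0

General solution: y = 1/3 + Ce^(-3x)
Applying y(0) = 0: C = 0 - 1/3 = -1/3
Particular solution: y = 1/3 - (1/3)e^(-3x)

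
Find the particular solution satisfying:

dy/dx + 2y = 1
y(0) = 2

General solution: y = 1/2 + Ce^(-2x)
Applying y(0) = 2: C = 2 - 1/2 = 3/2
Particular solution: y = 1/2 + (3/2)e^(-2x)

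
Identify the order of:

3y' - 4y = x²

The order is 1 (highest derivative is of order 1).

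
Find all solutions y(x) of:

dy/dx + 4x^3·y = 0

Using integrating factor method:

General solution: y = Ce^(-x^4)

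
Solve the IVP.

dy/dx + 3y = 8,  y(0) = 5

General solution: y = 8/3 + Ce^(-3x)
Applying y(0) = 5: C = 5 - 8/3 = 7/3
Particular solution: y = 8/3 + (7/3)e^(-3x)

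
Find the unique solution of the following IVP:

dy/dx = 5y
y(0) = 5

General solution: y = Ce^(5x)
Applying IC y(0) = 5:
Particular solution: y = 5e^(5x)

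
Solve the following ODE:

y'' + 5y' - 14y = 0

Characteristic equation: r² + 5r - 14 = 0
Roots: r = 2, -7 (distinct real)
General solution: y = C₁e^(2x) + C₂e^(-7x)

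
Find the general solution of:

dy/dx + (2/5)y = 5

Using integrating factor method:

General solution: y = 25/2 + Ce^(-2x/5)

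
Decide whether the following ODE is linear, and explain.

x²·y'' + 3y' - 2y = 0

Linear (y and its derivatives appear to the first power only, no products of y terms)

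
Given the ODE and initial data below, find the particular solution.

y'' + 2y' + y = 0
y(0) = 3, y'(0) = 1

General solution: y = (C₁ + C₂x)e^(-x)
Repeated root r = -1
Applying ICs: C₁ = 3, C₂ = 4
Particular solution: y = (3 + 4x)e^(-x)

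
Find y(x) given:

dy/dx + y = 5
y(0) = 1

General solution: y = 5 + Ce^(-x)
Applying y(0) = 1: C = 1 - 5 = -4
Particular solution: y = 5 - 4e^(-x)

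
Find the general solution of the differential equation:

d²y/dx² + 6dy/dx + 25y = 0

Characteristic equation: r² + 6r + 25 = 0
Roots: r = -3 ± 4i (complex conjugates)
General solution: y = e^(-3x)(C₁cos(4x) + C₂sin(4x))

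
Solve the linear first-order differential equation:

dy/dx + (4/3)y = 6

Using integrating factor method:

General solution: y = 9/2 + Ce^(-4x/3)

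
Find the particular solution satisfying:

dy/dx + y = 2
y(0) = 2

General solution: y = 2 + Ce^(-x)
Applying y(0) = 2: C = 2 - 2 = 0
Particular solution: y = 2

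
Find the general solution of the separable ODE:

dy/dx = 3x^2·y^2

Separating variables and integrating:
-1/y = x^3 + C

General solution: y^-1 = -x^3 + C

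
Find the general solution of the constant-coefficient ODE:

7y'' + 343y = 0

Characteristic equation: 7r² + 343 = 0
Divide by 7: r² + 49 = 0
Roots: r = ±7i (complex conjugates)
General solution: y = C₁cos(7x) + C₂sin(7x)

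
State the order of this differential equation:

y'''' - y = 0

The order is 4 (highest derivative is of order 4).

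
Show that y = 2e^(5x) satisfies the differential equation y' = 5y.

Verification:
y = 2e^(5x)
y' = 10e^(5x)
5y = 10e^(5x)
y' = 5y ✓

Yes, it is a solution.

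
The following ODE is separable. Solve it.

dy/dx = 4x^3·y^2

Separating variables and integrating:
-1/y = x^4 + C

General solution: y^-1 = -x^4 + C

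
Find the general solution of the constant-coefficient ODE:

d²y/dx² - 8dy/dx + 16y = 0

Characteristic equation: r² - 8r + 16 = 0
Factored: (r - 4)² = 0
Repeated root: r = 4
General solution: y = (C₁ + C₂x)e^(4x)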